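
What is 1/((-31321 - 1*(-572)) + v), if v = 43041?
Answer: 1/12292 ≈ 8.1354e-5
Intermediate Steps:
1/((-31321 - 1*(-572)) + v) = 1/((-31321 - 1*(-572)) + 43041) = 1/((-31321 + 572) + 43041) = 1/(-30749 + 43041) = 1/12292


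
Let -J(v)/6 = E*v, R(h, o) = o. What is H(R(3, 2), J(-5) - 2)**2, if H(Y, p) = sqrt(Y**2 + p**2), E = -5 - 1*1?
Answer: 33128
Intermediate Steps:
E = -6 (E = -5 - 1 = -6)
J(v) = 36*v (J(v) = -(-36)*v = 36*v)
H(R(3, 2), J(-5) - 2)**2 = (sqrt(2**2 + (36*(-5) - 2)**2))**2 = (sqrt(4 + (-180 - 2)**2))**2 = (sqrt(4 + (-182)**2))**2 = (sqrt(4 + 33124))**2 = (sqrt(33128))**2 = (2*sqrt(8282))**2 = 33128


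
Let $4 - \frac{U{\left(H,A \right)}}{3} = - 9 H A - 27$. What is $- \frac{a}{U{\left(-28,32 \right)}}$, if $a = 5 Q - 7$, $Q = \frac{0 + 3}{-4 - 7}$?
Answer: $- \frac{92}{265089} \approx -0.00034705$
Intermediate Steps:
$U{\left(H,A \right)} = 93 + 27 A H$ ($U{\left(H,A \right)} = 12 - 3 \left(- 9 H A - 27\right) = 12 - 3 \left(- 9 A H - 27\right) = 12 - 3 \left(-27 - 9 A H\right) = 12 + \left(81 + 27 A H\right) = 93 + 27 A H$)
$Q = - \frac{3}{11}$ ($Q = \frac{3}{-11} = 3 \left(- \frac{1}{11}\right) = - \frac{3}{11} \approx -0.27273$)
$a = - \frac{92}{11}$ ($a = 5 \left(- \frac{3}{11}\right) - 7 = - \frac{15}{11} - 7 = - \frac{92}{11} \approx -8.3636$)
$- \frac{a}{U{\left(-28,32 \right)}} = - \frac{-92}{11 \left(93 + 27 \cdot 32 \left(-28\right)\right)} = - \frac{-92}{11 \left(93 - 24192\right)} = - \frac{-92}{11 \left(-24099\right)} = - \frac{\left(-92\right) \left(-1\right)}{11 \cdot 24099} = \left(-1\right) \frac{92}{265089} = - \frac{92}{265089}$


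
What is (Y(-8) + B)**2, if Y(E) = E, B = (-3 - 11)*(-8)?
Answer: 10816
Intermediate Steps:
B = 112 (B = -14*(-8) = 112)
(Y(-8) + B)**2 = (-8 + 112)**2 = 104**2 = 10816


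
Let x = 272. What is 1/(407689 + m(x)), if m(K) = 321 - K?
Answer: 1/407738 ≈ 2.4526e-6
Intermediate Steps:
1/(407689 + m(x)) = 1/(407689 + (321 - 1*272)) = 1/(407689 + (321 - 272)) = 1/(407689 + 49) = 1/407738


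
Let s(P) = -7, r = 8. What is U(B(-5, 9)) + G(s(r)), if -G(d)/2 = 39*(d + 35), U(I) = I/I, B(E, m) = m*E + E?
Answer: -2183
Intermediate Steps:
B(E, m) = E + E*m (B(E, m) = E*m + E = E + E*m)
U(I) = 1
G(d) = -2730 - 78*d (G(d) = -78*(d + 35) = -78*(35 + d) = -2*(1365 + 39*d) = -2730 - 78*d)
U(B(-5, 9)) + G(s(r)) = 1 + (-2730 - 78*(-7)) = 1 + (-2730 + 546) = 1 - 2184 = -2183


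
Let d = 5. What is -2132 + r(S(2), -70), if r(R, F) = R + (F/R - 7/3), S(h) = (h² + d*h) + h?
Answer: -50945/24 ≈ -2122.7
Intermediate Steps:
S(h) = h² + 6*h (S(h) = (h² + 5*h) + h = h² + 6*h)
r(R, F) = -7/3 + R + F/R (r(R, F) = R + (F/R - 7*⅓) = R + (F/R - 7/3) = R + (-7/3 + F/R) = -7/3 + R + F/R)
-2132 + r(S(2), -70) = -2132 + (-7/3 + 2*(6 + 2) - 70*1/(2*(6 + 2))) = -2132 + (-7/3 + 2*8 - 70/(2*8)) = -2132 + (-7/3 + 16 - 70/16) = -2132 + (-7/3 + 16 - 70*1/16) = -2132 + (-7/3 + 16 - 35/8) = -2132 + 223/24 = -50945/24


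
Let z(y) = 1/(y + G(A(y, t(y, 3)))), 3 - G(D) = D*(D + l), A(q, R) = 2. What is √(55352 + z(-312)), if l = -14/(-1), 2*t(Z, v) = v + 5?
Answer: √6436385571/341 ≈ 235.27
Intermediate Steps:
t(Z, v) = 5/2 + v/2 (t(Z, v) = (v + 5)/2 = (5 + v)/2 = 5/2 + v/2)
l = 14 (l = -14*(-1) = 14)
G(D) = 3 - D*(14 + D) (G(D) = 3 - D*(D + 14) = 3 - D*(14 + D))
z(y) = 1/(-29 + y) (z(y) = 1/(y + (3 - 1*2² - 14*2)) = 1/(y + (3 - 1*4 - 28)) = 1/(y + (3 - 4 - 28)) = 1/(y - 29) = 1/(-29 + y))
√(55352 + z(-312)) = √(55352 + 1/(-29 - 312)) = √(55352 + 1/(-341)) = √(55352 - 1/341) = √(18875031/341) = √6436385571/341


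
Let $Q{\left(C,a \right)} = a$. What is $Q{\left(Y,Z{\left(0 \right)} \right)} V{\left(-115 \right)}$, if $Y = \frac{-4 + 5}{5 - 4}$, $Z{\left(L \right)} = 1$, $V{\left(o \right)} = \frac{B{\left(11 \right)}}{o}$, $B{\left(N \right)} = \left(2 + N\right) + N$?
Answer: $- \frac{24}{115} \approx -0.2087$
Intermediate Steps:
$B{\left(N \right)} = 2 + 2 N$
$V{\left(o \right)} = \frac{24}{o}$ ($V{\left(o \right)} = \frac{2 + 2 \cdot 11}{o} = \frac{2 + 22}{o} = \frac{24}{o}$)
$Y = 1$ ($Y = 1 \cdot 1^{-1} = 1 \cdot 1 = 1$)
$Q{\left(Y,Z{\left(0 \right)} \right)} V{\left(-115 \right)} = 1 \frac{24}{-115} = 1 \cdot 24 \left(- \frac{1}{115}\right) = 1 \left(- \frac{24}{115}\right) = - \frac{24}{115}$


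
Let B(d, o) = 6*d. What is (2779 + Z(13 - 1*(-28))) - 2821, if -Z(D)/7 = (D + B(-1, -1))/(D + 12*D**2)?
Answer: -849191/20213 ≈ -42.012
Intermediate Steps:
Z(D) = -7*(-6 + D)/(D + 12*D**2) (Z(D) = -7*(D + 6*(-1))/(D + 12*D**2) = -7*(D - 6)/(D + 12*D**2) = -7*(-6 + D)/(D + 12*D**2))
(2779 + Z(13 - 1*(-28))) - 2821 = (2779 + 7*(6 - (13 - 1*(-28)))/((13 - 1*(-28))*(1 + 12*(13 - 1*(-28))))) - 2821 = (2779 + 7*(6 - (13 + 28))/((13 + 28)*(1 + 12*(13 + 28)))) - 2821 = (2779 + 7*(6 - 1*41)/(41*(1 + 12*41))) - 2821 = (2779 + 7*(1/41)*(6 - 41)/(1 + 492)) - 2821 = (2779 + 7*(1/41)*(-35)/493) - 2821 = (2779 + 7*(1/41)*(1/493)*(-35)) - 2821 = (2779 - 245/20213) - 2821 = 56171682/20213 - 2821 = -849191/20213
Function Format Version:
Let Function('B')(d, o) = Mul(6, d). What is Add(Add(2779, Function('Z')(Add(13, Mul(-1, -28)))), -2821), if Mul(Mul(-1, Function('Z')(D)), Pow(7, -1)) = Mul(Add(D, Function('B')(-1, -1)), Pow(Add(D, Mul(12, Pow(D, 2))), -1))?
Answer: Rational(-849191, 20213) ≈ -42.012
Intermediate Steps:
Function('Z')(D) = Mul(-7, Pow(Add(D, Mul(12, Pow(D, 2))), -1), Add(-6, D)) (Function('Z')(D) = Mul(-7, Mul(Add(D, Mul(6, -1)), Pow(Add(D, Mul(12, Pow(D, 2))), -1))) = Mul(-7, Mul(Add(D, -6), Pow(Add(D, Mul(12, Pow(D, 2))), -1))) = Mul(-7, Mul(Add(-6, D), Pow(Add(D, Mul(12, Pow(D, 2))), -1))) = Mul(-7, Mul(Pow(Add(D, Mul(12, Pow(D, 2))), -1), Add(-6, D))) = Mul(-7, Pow(Add(D, Mul(12, Pow(D, 2))), -1), Add(-6, D)))
Add(Add(2779, Function('Z')(Add(13, Mul(-1, -28)))), -2821) = Add(Add(2779, Mul(7, Pow(Add(13, Mul(-1, -28)), -1), Pow(Add(1, Mul(12, Add(13, Mul(-1, -28)))), -1), Add(6, Mul(-1, Add(13, Mul(-1, -28)))))), -2821) = Add(Add(2779, Mul(7, Pow(Add(13, 28), -1), Pow(Add(1, Mul(12, Add(13, 28))), -1), Add(6, Mul(-1, Add(13, 28))))), -2821) = Add(Add(2779, Mul(7, Pow(41, -1), Pow(Add(1, Mul(12, 41)), -1), Add(6, Mul(-1, 41)))), -2821) = Add(Add(2779, Mul(7, Rational(1, 41), Pow(Add(1, 492), -1), Add(6, -41))), -2821) = Add(Add(2779, Mul(7, Rational(1, 41), Pow(493, -1), -35)), -2821) = Add(Add(2779, Mul(7, Rational(1, 41), Rational(1, 493), -35)), -2821) = Add(Add(2779, Rational(-245, 20213)), -2821) = Add(Rational(56171682, 20213), -2821) = Rational(-849191, 20213)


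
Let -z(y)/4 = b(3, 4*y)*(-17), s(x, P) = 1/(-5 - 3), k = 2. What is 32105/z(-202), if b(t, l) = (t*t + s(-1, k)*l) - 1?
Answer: 32105/7412 ≈ 4.3315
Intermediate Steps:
s(x, P) = -⅛ (s(x, P) = 1/(-8) = -⅛)
b(t, l) = -1 + t² - l/8 (b(t, l) = (t*t - l/8) - 1 = (t² - l/8) - 1 = -1 + t² - l/8)
z(y) = 544 - 34*y (z(y) = -4*(-1 + 3² - y/2)*(-17) = -4*(-1 + 9 - y/2)*(-17) = -4*(8 - y/2)*(-17) = -4*(-136 + 17*y/2) = 544 - 34*y)
32105/z(-202) = 32105/(544 - 34*(-202)) = 32105/(544 + 6868) = 32105/7412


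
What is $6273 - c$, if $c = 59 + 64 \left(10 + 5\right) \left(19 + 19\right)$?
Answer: $-30266$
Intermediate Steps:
$c = 36539$ ($c = 59 + 64 \cdot 15 \cdot 38 = 59 + 64 \cdot 570 = 59 + 36480 = 36539$)
$6273 - c = 6273 - 36539 = -30266$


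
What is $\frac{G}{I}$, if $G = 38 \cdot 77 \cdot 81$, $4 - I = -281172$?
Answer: $\frac{16929}{20084} \approx 0.84291$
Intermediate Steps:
$I = 281176$ ($I = 4 - -281172 = 4 + 281172 = 281176$)
$G = 237006$ ($G = 2926 \cdot 81 = 237006$)
$\frac{G}{I} = \frac{237006}{281176} = 237006 \cdot \frac{1}{281176} = \frac{16929}{20084}$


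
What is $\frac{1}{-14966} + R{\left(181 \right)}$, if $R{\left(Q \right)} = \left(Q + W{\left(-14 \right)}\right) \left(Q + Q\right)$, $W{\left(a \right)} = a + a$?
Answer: $\frac{828906875}{14966} \approx 55386.0$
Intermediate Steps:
$W{\left(a \right)} = 2 a$
$R{\left(Q \right)} = 2 Q \left(-28 + Q\right)$ ($R{\left(Q \right)} = \left(Q + 2 \left(-14\right)\right) \left(Q + Q\right) = \left(Q - 28\right) 2 Q = \left(-28 + Q\right) 2 Q = 2 Q \left(-28 + Q\right)$)
$\frac{1}{-14966} + R{\left(181 \right)} = \frac{1}{-14966} + 2 \cdot 181 \left(-28 + 181\right) = - \frac{1}{14966} + 2 \cdot 181 \cdot 153 = - \frac{1}{14966} + 55386 = \frac{828906875}{14966}$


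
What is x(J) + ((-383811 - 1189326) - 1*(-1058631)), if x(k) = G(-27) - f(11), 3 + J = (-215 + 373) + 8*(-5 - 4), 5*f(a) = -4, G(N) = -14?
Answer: -2572596/5 ≈ -5.1452e+5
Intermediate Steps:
f(a) = -⅘ (f(a) = (⅕)*(-4) = -⅘)
J = 83 (J = -3 + ((-215 + 373) + 8*(-5 - 4)) = -3 + (158 + 8*(-9)) = -3 + (158 - 72) = -3 + 86 = 83)
x(k) = -66/5 (x(k) = -14 - 1*(-⅘) = -14 + ⅘ = -66/5)
x(J) + ((-383811 - 1189326) - 1*(-1058631)) = -66/5 + ((-383811 - 1189326) - 1*(-1058631)) = -66/5 + (-1573137 + 1058631) = -66/5 - 514506 = -2572596/5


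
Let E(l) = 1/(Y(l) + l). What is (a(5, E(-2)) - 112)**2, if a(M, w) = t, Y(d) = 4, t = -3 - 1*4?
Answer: 14161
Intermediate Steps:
t = -7 (t = -3 - 4 = -7)
E(l) = 1/(4 + l)
a(M, w) = -7
(a(5, E(-2)) - 112)**2 = (-7 - 112)**2 = (-119)**2 = 14161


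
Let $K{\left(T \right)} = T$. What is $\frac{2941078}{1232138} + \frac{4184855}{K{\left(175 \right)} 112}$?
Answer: $\frac{521396399879}{2414990480} \approx 215.9$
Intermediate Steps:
$\frac{2941078}{1232138} + \frac{4184855}{K{\left(175 \right)} 112} = \frac{2941078}{1232138} + \frac{4184855}{175 \cdot 112} = 2941078 \cdot \frac{1}{1232138} + \frac{4184855}{19600} = \frac{1470539}{616069} + 4184855 \cdot \frac{1}{19600} = \frac{1470539}{616069} + \frac{836971}{3920} = \frac{521396399879}{2414990480}$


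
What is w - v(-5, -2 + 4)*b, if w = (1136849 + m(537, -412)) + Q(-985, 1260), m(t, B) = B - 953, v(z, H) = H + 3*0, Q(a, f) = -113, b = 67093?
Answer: 1001185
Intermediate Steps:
v(z, H) = H (v(z, H) = H + 0 = H)
m(t, B) = -953 + B
w = 1135371 (w = (1136849 + (-953 - 412)) - 113 = (1136849 - 1365) - 113 = 1135484 - 113 = 1135371)
w - v(-5, -2 + 4)*b = 1135371 - (-2 + 4)*67093 = 1135371 - 2*67093 = 1135371 - 1*134186 = 1135371 - 134186 = 1001185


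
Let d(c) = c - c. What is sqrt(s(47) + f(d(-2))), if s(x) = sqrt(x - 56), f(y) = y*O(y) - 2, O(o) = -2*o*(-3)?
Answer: sqrt(-2 + 3*I) ≈ 0.89598 + 1.6741*I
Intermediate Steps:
O(o) = 6*o
d(c) = 0
f(y) = -2 + 6*y**2 (f(y) = y*(6*y) - 2 = 6*y**2 - 2 = -2 + 6*y**2)
s(x) = sqrt(-56 + x)
sqrt(s(47) + f(d(-2))) = sqrt(sqrt(-56 + 47) + (-2 + 6*0**2)) = sqrt(sqrt(-9) + (-2 + 6*0)) = sqrt(3*I + (-2 + 0)) = sqrt(3*I - 2) = sqrt(-2 + 3*I)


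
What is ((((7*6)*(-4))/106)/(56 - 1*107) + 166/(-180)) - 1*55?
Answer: -4532213/81090 ≈ -55.891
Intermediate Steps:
((((7*6)*(-4))/106)/(56 - 1*107) + 166/(-180)) - 1*55 = (((42*(-4))*(1/106))/(56 - 107) + 166*(-1/180)) - 55 = (-168*1/106/(-51) - 83/90) - 55 = (-84/53*(-1/51) - 83/90) - 55 = (28/901 - 83/90) - 55 = -72263/81090 - 55 = -4532213/81090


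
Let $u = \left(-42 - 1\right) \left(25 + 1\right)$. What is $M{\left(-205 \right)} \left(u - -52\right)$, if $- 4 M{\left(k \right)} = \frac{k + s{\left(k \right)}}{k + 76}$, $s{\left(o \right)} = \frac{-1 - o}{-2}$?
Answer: $\frac{163631}{258} \approx 634.23$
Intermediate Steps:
$s{\left(o \right)} = \frac{1}{2} + \frac{o}{2}$ ($s{\left(o \right)} = \left(-1 - o\right) \left(- \frac{1}{2}\right) = \frac{1}{2} + \frac{o}{2}$)
$u = -1118$ ($u = \left(-43\right) 26 = -1118$)
$M{\left(k \right)} = - \frac{\frac{1}{2} + \frac{3 k}{2}}{4 \left(76 + k\right)}$ ($M{\left(k \right)} = - \frac{\left(k + \left(\frac{1}{2} + \frac{k}{2}\right)\right) \frac{1}{k + 76}}{4} = - \frac{\left(\frac{1}{2} + \frac{3 k}{2}\right) \frac{1}{76 + k}}{4} = - \frac{\frac{1}{76 + k} \left(\frac{1}{2} + \frac{3 k}{2}\right)}{4} = - \frac{\frac{1}{2} + \frac{3 k}{2}}{4 \left(76 + k\right)}$)
$M{\left(-205 \right)} \left(u - -52\right) = \frac{-1 - -615}{8 \left(76 - 205\right)} \left(-1118 - -52\right) = \frac{-1 + 615}{8 \left(-129\right)} \left(-1118 + 52\right) = \frac{1}{8} \left(- \frac{1}{129}\right) 614 \left(-1066\right) = \left(- \frac{307}{516}\right) \left(-1066\right) = \frac{163631}{258}$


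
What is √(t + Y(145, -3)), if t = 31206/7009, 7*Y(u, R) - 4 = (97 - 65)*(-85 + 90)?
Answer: √67114160834/49063 ≈ 5.2802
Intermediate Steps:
Y(u, R) = 164/7 (Y(u, R) = 4/7 + ((97 - 65)*(-85 + 90))/7 = 4/7 + (32*5)/7 = 4/7 + (⅐)*160 = 4/7 + 160/7 = 164/7)
t = 31206/7009 (t = 31206*(1/7009) = 31206/7009 ≈ 4.4523)
√(t + Y(145, -3)) = √(31206/7009 + 164/7) = √(1367918/49063) = √67114160834/49063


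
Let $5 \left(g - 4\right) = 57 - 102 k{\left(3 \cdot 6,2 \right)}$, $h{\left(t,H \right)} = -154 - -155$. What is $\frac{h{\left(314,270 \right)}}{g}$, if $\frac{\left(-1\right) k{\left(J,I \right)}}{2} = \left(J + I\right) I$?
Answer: $\frac{5}{8237} \approx 0.00060702$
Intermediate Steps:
$h{\left(t,H \right)} = 1$ ($h{\left(t,H \right)} = -154 + 155 = 1$)
$k{\left(J,I \right)} = - 2 I \left(I + J\right)$ ($k{\left(J,I \right)} = - 2 \left(J + I\right) I = - 2 \left(I + J\right) I = - 2 I \left(I + J\right)$)
$g = \frac{8237}{5}$ ($g = 4 + \frac{57 - 102 \left(\left(-2\right) 2 \left(2 + 3 \cdot 6\right)\right)}{5} = 4 + \frac{57 - 102 \left(\left(-2\right) 2 \left(2 + 18\right)\right)}{5} = 4 + \frac{57 - 102 \left(\left(-2\right) 2 \cdot 20\right)}{5} = 4 + \frac{57 - -8160}{5} = 4 + \frac{57 + 8160}{5} = 4 + \frac{1}{5} \cdot 8217 = 4 + \frac{8217}{5} = \frac{8237}{5} \approx 1647.4$)
$\frac{h{\left(314,270 \right)}}{g} = 1 \frac{1}{\frac{8237}{5}} = 1 \cdot \frac{5}{8237} = \frac{5}{8237}$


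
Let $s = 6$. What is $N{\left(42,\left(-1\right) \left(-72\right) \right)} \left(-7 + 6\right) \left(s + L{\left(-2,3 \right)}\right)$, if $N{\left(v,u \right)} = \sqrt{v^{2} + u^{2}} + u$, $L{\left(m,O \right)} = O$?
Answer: $-648 - 54 \sqrt{193} \approx -1398.2$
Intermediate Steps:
$N{\left(v,u \right)} = u + \sqrt{u^{2} + v^{2}}$ ($N{\left(v,u \right)} = \sqrt{u^{2} + v^{2}} + u = u + \sqrt{u^{2} + v^{2}}$)
$N{\left(42,\left(-1\right) \left(-72\right) \right)} \left(-7 + 6\right) \left(s + L{\left(-2,3 \right)}\right) = \left(\left(-1\right) \left(-72\right) + \sqrt{\left(\left(-1\right) \left(-72\right)\right)^{2} + 42^{2}}\right) \left(-7 + 6\right) \left(6 + 3\right) = \left(72 + \sqrt{72^{2} + 1764}\right) \left(\left(-1\right) 9\right) = \left(72 + \sqrt{5184 + 1764}\right) \left(-9\right) = \left(72 + \sqrt{6948}\right) \left(-9\right) = \left(72 + 6 \sqrt{193}\right) \left(-9\right) = -648 - 54 \sqrt{193}$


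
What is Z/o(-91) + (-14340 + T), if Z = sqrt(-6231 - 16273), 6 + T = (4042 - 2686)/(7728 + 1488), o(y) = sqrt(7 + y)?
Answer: -11017615/768 + sqrt(118146)/21 ≈ -14329.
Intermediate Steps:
T = -4495/768 (T = -6 + (4042 - 2686)/(7728 + 1488) = -6 + 1356/9216 = -6 + 1356*(1/9216) = -6 + 113/768 = -4495/768 ≈ -5.8529)
Z = 2*I*sqrt(5626) (Z = sqrt(-22504) = 2*I*sqrt(5626) ≈ 150.01*I)
Z/o(-91) + (-14340 + T) = (2*I*sqrt(5626))/(sqrt(7 - 91)) + (-14340 - 4495/768) = (2*I*sqrt(5626))/(sqrt(-84)) - 11017615/768 = (2*I*sqrt(5626))/((2*I*sqrt(21))) - 11017615/768 = (2*I*sqrt(5626))*(-I*sqrt(21)/42) - 11017615/768 = sqrt(118146)/21 - 11017615/768 = -11017615/768 + sqrt(118146)/21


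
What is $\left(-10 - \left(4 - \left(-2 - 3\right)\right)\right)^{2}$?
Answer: $361$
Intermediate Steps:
$\left(-10 - \left(4 - \left(-2 - 3\right)\right)\right)^{2} = \left(-10 - \left(4 - -5\right)\right)^{2} = \left(-10 - \left(4 + 5\right)\right)^{2} = \left(-10 - 9\right)^{2} = \left(-19\right)^{2} = 361$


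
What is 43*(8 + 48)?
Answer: 2408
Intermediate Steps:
43*(8 + 48) = 43*56 = 2408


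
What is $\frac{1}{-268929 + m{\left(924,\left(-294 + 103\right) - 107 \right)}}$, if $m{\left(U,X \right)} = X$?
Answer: $- \frac{1}{269227} \approx -3.7143 \cdot 10^{-6}$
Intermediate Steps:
$\frac{1}{-268929 + m{\left(924,\left(-294 + 103\right) - 107 \right)}} = \frac{1}{-268929 + \left(\left(-294 + 103\right) - 107\right)} = \frac{1}{-268929 - 298} = \frac{1}{-269227} = - \frac{1}{269227}$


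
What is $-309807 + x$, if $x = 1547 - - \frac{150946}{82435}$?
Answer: $- \frac{25411262154}{82435} \approx -3.0826 \cdot 10^{5}$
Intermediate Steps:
$x = \frac{127677891}{82435}$ ($x = 1547 - \left(-150946\right) \frac{1}{82435} = 1547 - - \frac{150946}{82435} = 1547 + \frac{150946}{82435} = \frac{127677891}{82435} \approx 1548.8$)
$-309807 + x = -309807 + \frac{127677891}{82435} = - \frac{25411262154}{82435}$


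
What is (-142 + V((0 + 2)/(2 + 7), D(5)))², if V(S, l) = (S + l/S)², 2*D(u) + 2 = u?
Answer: 14648502961/1679616 ≈ 8721.3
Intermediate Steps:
D(u) = -1 + u/2
(-142 + V((0 + 2)/(2 + 7), D(5)))² = (-142 + ((-1 + (½)*5) + ((0 + 2)/(2 + 7))²)²/((0 + 2)/(2 + 7))²)² = (-142 + ((-1 + 5/2) + (2/9)²)²/(2/9)²)² = (-142 + (3/2 + (2*(⅑))²)²/(2*(⅑))²)² = (-142 + (3/2 + (2/9)²)²/(2/9)²)² = (-142 + 81*(3/2 + 4/81)²/4)² = (-142 + 81*(251/162)²/4)² = (-142 + (81/4)*(63001/26244))² = (-142 + 63001/1296)² = (-121031/1296)² = 14648502961/1679616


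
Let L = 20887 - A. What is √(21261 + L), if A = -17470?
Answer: √59618 ≈ 244.17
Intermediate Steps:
L = 38357 (L = 20887 - 1*(-17470) = 20887 + 17470 = 38357)
√(21261 + L) = √(21261 + 38357) = √59618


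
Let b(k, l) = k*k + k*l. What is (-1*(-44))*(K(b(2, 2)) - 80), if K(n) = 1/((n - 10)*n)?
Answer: -14091/4 ≈ -3522.8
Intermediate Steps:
b(k, l) = k² + k*l
K(n) = 1/(n*(-10 + n)) (K(n) = 1/((-10 + n)*n) = 1/(n*(-10 + n)))
(-1*(-44))*(K(b(2, 2)) - 80) = (-1*(-44))*(1/(((2*(2 + 2)))*(-10 + 2*(2 + 2))) - 80) = 44*(1/(((2*4))*(-10 + 2*4)) - 80) = 44*(1/(8*(-10 + 8)) - 80) = 44*((⅛)/(-2) - 80) = 44*((⅛)*(-½) - 80) = 44*(-1/16 - 80) = 44*(-1281/16) = -14091/4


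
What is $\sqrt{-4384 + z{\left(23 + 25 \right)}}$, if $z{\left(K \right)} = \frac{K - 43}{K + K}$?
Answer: $\frac{i \sqrt{2525154}}{24} \approx 66.211 i$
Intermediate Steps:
$z{\left(K \right)} = \frac{-43 + K}{2 K}$
$\sqrt{-4384 + z{\left(23 + 25 \right)}} = \sqrt{-4384 + \frac{-43 + \left(23 + 25\right)}{2 \left(23 + 25\right)}} = \sqrt{-4384 + \frac{-43 + 48}{2 \cdot 48}} = \sqrt{-4384 + \frac{1}{2} \cdot \frac{1}{48} \cdot 5} = \sqrt{-4384 + \frac{5}{96}} = \sqrt{- \frac{420859}{96}} = \frac{i \sqrt{2525154}}{24}$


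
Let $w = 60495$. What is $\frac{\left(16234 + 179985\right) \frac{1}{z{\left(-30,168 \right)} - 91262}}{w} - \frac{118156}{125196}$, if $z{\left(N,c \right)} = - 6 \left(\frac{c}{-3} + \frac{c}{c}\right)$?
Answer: $- \frac{18055350256749}{19130405556740} \approx -0.9438$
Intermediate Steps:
$z{\left(N,c \right)} = -6 + 2 c$ ($z{\left(N,c \right)} = - 6 \left(c \left(- \frac{1}{3}\right) + 1\right) = - 6 \left(- \frac{c}{3} + 1\right) = - 6 \left(1 - \frac{c}{3}\right) = -6 + 2 c$)
$\frac{\left(16234 + 179985\right) \frac{1}{z{\left(-30,168 \right)} - 91262}}{w} - \frac{118156}{125196} = \frac{\left(16234 + 179985\right) \frac{1}{\left(-6 + 2 \cdot 168\right) - 91262}}{60495} - \frac{118156}{125196} = \frac{196219}{\left(-6 + 336\right) - 91262} \cdot \frac{1}{60495} - \frac{29539}{31299} = \frac{196219}{330 - 91262} \cdot \frac{1}{60495} - \frac{29539}{31299} = \frac{196219}{-90932} \cdot \frac{1}{60495} - \frac{29539}{31299} = 196219 \left(- \frac{1}{90932}\right) \frac{1}{60495} - \frac{29539}{31299} = \left(- \frac{196219}{90932}\right) \frac{1}{60495} - \frac{29539}{31299} = - \frac{196219}{5500931340} - \frac{29539}{31299} = - \frac{18055350256749}{19130405556740}$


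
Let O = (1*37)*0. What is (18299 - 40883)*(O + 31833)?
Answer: -718916472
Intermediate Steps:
O = 0 (O = 37*0 = 0)
(18299 - 40883)*(O + 31833) = (18299 - 40883)*(0 + 31833) = -22584*31833 = -718916472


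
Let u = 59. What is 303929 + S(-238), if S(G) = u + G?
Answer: 303750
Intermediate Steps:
S(G) = 59 + G
303929 + S(-238) = 303929 + (59 - 238) = 303929 - 179 = 303750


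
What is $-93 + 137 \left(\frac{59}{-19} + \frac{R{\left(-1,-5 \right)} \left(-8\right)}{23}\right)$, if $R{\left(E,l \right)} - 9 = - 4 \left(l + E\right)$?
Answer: $- \frac{913742}{437} \approx -2090.9$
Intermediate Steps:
$R{\left(E,l \right)} = 9 - 4 E - 4 l$ ($R{\left(E,l \right)} = 9 - 4 \left(l + E\right) = 9 - 4 \left(E + l\right) = 9 - \left(4 E + 4 l\right) = 9 - 4 E - 4 l$)
$-93 + 137 \left(\frac{59}{-19} + \frac{R{\left(-1,-5 \right)} \left(-8\right)}{23}\right) = -93 + 137 \left(\frac{59}{-19} + \frac{\left(9 - -4 - -20\right) \left(-8\right)}{23}\right) = -93 + 137 \left(59 \left(- \frac{1}{19}\right) + \left(9 + 4 + 20\right) \left(-8\right) \frac{1}{23}\right) = -93 + 137 \left(- \frac{59}{19} + 33 \left(-8\right) \frac{1}{23}\right) = -93 + 137 \left(- \frac{59}{19} - \frac{264}{23}\right) = -93 + 137 \left(- \frac{6373}{437}\right) = -93 - \frac{873101}{437} = - \frac{913742}{437}$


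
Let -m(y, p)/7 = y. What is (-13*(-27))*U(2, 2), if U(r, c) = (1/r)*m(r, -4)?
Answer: -2457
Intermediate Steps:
m(y, p) = -7*y
U(r, c) = -7 (U(r, c) = (1/r)*(-7*r) = (-7*r)/r = -7)
(-13*(-27))*U(2, 2) = -13*(-27)*(-7) = 351*(-7) = -2457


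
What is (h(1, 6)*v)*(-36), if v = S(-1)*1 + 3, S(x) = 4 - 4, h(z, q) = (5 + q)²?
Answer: -13068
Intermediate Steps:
S(x) = 0
v = 3 (v = 0*1 + 3 = 0 + 3 = 3)
(h(1, 6)*v)*(-36) = ((5 + 6)²*3)*(-36) = (11²*3)*(-36) = (121*3)*(-36) = 363*(-36) = -13068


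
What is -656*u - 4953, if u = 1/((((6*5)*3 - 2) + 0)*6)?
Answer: -163490/33 ≈ -4954.2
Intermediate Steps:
u = 1/528 (u = 1/(((30*3 - 2) + 0)*6) = 1/(((90 - 2) + 0)*6) = 1/((88 + 0)*6) = 1/(88*6) = 1/528 ≈ 0.0018939)
-656*u - 4953 = -656*1/528 - 4953 = -41/33 - 4953 = -163490/33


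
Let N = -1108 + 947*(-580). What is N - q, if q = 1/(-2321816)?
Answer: -1277853228287/2321816 ≈ -5.5037e+5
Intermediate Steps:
q = -1/2321816 ≈ -4.3070e-7
N = -550368 (N = -1108 - 549260 = -550368)
N - q = -550368 - 1*(-1/2321816) = -550368 + 1/2321816 = -1277853228287/2321816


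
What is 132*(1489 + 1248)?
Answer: 361284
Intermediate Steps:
132*(1489 + 1248) = 132*2737 = 361284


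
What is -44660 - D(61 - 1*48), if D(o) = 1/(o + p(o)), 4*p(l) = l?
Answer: -2902904/65 ≈ -44660.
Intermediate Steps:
p(l) = l/4
D(o) = 4/(5*o) (D(o) = 1/(o + o/4) = 1/(5*o/4) = 4/(5*o))
-44660 - D(61 - 1*48) = -44660 - 4/(5*(61 - 1*48)) = -44660 - 4/(5*(61 - 48)) = -44660 - 4/(5*13) = -44660 - 1*4/65 = -44660 - 4/65 = -2902904/65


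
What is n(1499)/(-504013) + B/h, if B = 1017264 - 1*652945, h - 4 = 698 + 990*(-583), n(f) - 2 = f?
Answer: -9709831085/15291966636 ≈ -0.63496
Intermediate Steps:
n(f) = 2 + f
h = -576468 (h = 4 + (698 + 990*(-583)) = 4 + (698 - 577170) = 4 - 576472 = -576468)
B = 364319 (B = 1017264 - 652945 = 364319)
n(1499)/(-504013) + B/h = (2 + 1499)/(-504013) + 364319/(-576468) = 1501*(-1/504013) + 364319*(-1/576468) = -79/26527 - 364319/576468 = -9709831085/15291966636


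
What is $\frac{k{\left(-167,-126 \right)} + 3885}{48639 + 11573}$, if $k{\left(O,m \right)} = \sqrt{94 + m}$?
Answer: $\frac{3885}{60212} + \frac{i \sqrt{2}}{15053} \approx 0.064522 + 9.3949 \cdot 10^{-5} i$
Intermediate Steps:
$\frac{k{\left(-167,-126 \right)} + 3885}{48639 + 11573} = \frac{\sqrt{94 - 126} + 3885}{48639 + 11573} = \frac{\sqrt{-32} + 3885}{60212} = \left(4 i \sqrt{2} + 3885\right) \frac{1}{60212} = \left(3885 + 4 i \sqrt{2}\right) \frac{1}{60212} = \frac{3885}{60212} + \frac{i \sqrt{2}}{15053}$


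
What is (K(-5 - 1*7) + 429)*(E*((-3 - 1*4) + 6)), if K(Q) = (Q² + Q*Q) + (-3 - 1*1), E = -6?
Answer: 4278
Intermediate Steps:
K(Q) = -4 + 2*Q² (K(Q) = (Q² + Q²) + (-3 - 1) = 2*Q² - 4 = -4 + 2*Q²)
(K(-5 - 1*7) + 429)*(E*((-3 - 1*4) + 6)) = ((-4 + 2*(-5 - 1*7)²) + 429)*(-6*((-3 - 1*4) + 6)) = ((-4 + 2*(-5 - 7)²) + 429)*(-6*((-3 - 4) + 6)) = ((-4 + 2*(-12)²) + 429)*(-6*(-7 + 6)) = ((-4 + 2*144) + 429)*(-6*(-1)) = ((-4 + 288) + 429)*6 = (284 + 429)*6 = 713*6 = 4278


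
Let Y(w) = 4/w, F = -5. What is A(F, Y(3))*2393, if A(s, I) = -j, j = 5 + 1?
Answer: -14358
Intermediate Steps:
j = 6
A(s, I) = -6 (A(s, I) = -1*6 = -6)
A(F, Y(3))*2393 = -6*2393 = -14358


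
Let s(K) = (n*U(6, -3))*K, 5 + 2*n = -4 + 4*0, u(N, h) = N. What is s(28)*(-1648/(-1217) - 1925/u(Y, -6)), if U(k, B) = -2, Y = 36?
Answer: -15983779/1217 ≈ -13134.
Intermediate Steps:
n = -9/2 (n = -5/2 + (-4 + 4*0)/2 = -5/2 + (-4 + 0)/2 = -5/2 + (1/2)*(-4) = -5/2 - 2 = -9/2 ≈ -4.5000)
s(K) = 9*K (s(K) = (-9/2*(-2))*K = 9*K)
s(28)*(-1648/(-1217) - 1925/u(Y, -6)) = (9*28)*(-1648/(-1217) - 1925/36) = 252*(-1648*(-1/1217) - 1925*1/36) = 252*(1648/1217 - 1925/36) = 252*(-2283397/43812) = -15983779/1217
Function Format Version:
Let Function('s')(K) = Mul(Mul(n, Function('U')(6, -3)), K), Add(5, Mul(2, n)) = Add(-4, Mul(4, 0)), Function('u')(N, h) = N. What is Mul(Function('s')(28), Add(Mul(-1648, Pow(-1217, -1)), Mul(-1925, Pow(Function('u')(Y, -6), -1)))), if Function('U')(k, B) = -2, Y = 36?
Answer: Rational(-15983779, 1217) ≈ -13134.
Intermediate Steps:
n = Rational(-9, 2) (n = Add(Rational(-5, 2), Mul(Rational(1, 2), Add(-4, Mul(4, 0)))) = Add(Rational(-5, 2), Mul(Rational(1, 2), Add(-4, 0))) = Add(Rational(-5, 2), Mul(Rational(1, 2), -4)) = Add(Rational(-5, 2), -2) = Rational(-9, 2) ≈ -4.5000)
Function('s')(K) = Mul(9, K) (Function('s')(K) = Mul(Mul(Rational(-9, 2), -2), K) = Mul(9, K))
Mul(Function('s')(28), Add(Mul(-1648, Pow(-1217, -1)), Mul(-1925, Pow(Function('u')(Y, -6), -1)))) = Mul(Mul(9, 28), Add(Mul(-1648, Pow(-1217, -1)), Mul(-1925, Pow(36, -1)))) = Mul(252, Add(Mul(-1648, Rational(-1, 1217)), Mul(-1925, Rational(1, 36)))) = Mul(252, Add(Rational(1648, 1217), Rational(-1925, 36))) = Mul(252, Rational(-2283397, 43812)) = Rational(-15983779, 1217)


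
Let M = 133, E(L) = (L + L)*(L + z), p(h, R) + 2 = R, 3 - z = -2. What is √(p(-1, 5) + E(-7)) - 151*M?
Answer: -20083 + √31 ≈ -20077.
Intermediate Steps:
z = 5 (z = 3 - 1*(-2) = 3 + 2 = 5)
p(h, R) = -2 + R
E(L) = 2*L*(5 + L) (E(L) = (L + L)*(L + 5) = (2*L)*(5 + L) = 2*L*(5 + L))
√(p(-1, 5) + E(-7)) - 151*M = √((-2 + 5) + 2*(-7)*(5 - 7)) - 151*133 = √(3 + 2*(-7)*(-2)) - 20083 = √(3 + 28) - 20083 = √31 - 20083 = -20083 + √31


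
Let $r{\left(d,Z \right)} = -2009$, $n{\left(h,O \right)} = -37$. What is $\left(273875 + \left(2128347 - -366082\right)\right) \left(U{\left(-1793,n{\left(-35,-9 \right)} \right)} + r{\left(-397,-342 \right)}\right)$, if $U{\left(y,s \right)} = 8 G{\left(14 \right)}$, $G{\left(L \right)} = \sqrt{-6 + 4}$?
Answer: $-5561522736 + 22146432 i \sqrt{2} \approx -5.5615 \cdot 10^{9} + 3.132 \cdot 10^{7} i$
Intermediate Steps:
$G{\left(L \right)} = i \sqrt{2}$ ($G{\left(L \right)} = \sqrt{-2} = i \sqrt{2}$)
$U{\left(y,s \right)} = 8 i \sqrt{2}$
$\left(273875 + \left(2128347 - -366082\right)\right) \left(U{\left(-1793,n{\left(-35,-9 \right)} \right)} + r{\left(-397,-342 \right)}\right) = \left(273875 + \left(2128347 - -366082\right)\right) \left(8 i \sqrt{2} - 2009\right) = \left(273875 + \left(2128347 + 366082\right)\right) \left(-2009 + 8 i \sqrt{2}\right) = \left(273875 + 2494429\right) \left(-2009 + 8 i \sqrt{2}\right) = 2768304 \left(-2009 + 8 i \sqrt{2}\right) = -5561522736 + 22146432 i \sqrt{2}$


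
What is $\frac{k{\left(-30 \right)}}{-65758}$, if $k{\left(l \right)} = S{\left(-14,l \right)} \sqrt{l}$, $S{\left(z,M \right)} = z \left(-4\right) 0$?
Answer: $0$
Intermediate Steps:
$S{\left(z,M \right)} = 0$ ($S{\left(z,M \right)} = - 4 z 0 = 0$)
$k{\left(l \right)} = 0$ ($k{\left(l \right)} = 0 \sqrt{l} = 0$)
$\frac{k{\left(-30 \right)}}{-65758} = \frac{0}{-65758} = 0 \left(- \frac{1}{65758}\right) = 0$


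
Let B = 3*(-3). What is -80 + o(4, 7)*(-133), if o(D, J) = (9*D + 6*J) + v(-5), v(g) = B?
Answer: -9257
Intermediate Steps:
B = -9
v(g) = -9
o(D, J) = -9 + 6*J + 9*D (o(D, J) = (9*D + 6*J) - 9 = (6*J + 9*D) - 9 = -9 + 6*J + 9*D)
-80 + o(4, 7)*(-133) = -80 + (-9 + 6*7 + 9*4)*(-133) = -80 + (-9 + 42 + 36)*(-133) = -80 + 69*(-133) = -80 - 9177 = -9257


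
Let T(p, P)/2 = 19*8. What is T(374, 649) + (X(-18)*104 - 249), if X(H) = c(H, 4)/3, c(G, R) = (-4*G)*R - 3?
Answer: 9935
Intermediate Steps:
T(p, P) = 304 (T(p, P) = 2*(19*8) = 2*152 = 304)
c(G, R) = -3 - 4*G*R (c(G, R) = -4*G*R - 3 = -3 - 4*G*R)
X(H) = -1 - 16*H/3 (X(H) = (-3 - 4*H*4)/3 = (-3 - 16*H)*(1/3) = -1 - 16*H/3)
T(374, 649) + (X(-18)*104 - 249) = 304 + ((-1 - 16/3*(-18))*104 - 249) = 304 + ((-1 + 96)*104 - 249) = 304 + (95*104 - 249) = 304 + (9880 - 249) = 304 + 9631 = 9935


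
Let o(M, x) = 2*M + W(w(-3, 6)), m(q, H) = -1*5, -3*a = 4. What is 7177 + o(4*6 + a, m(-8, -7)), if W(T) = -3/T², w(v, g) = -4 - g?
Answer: 2166691/300 ≈ 7222.3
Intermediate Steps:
a = -4/3 (a = -⅓*4 = -4/3 ≈ -1.3333)
m(q, H) = -5
W(T) = -3/T²
o(M, x) = -3/100 + 2*M (o(M, x) = 2*M - 3/(-4 - 1*6)² = 2*M - 3/(-4 - 6)² = 2*M - 3/(-10)² = 2*M - 3*1/100 = 2*M - 3/100 = -3/100 + 2*M)
7177 + o(4*6 + a, m(-8, -7)) = 7177 + (-3/100 + 2*(4*6 - 4/3)) = 7177 + (-3/100 + 2*(24 - 4/3)) = 7177 + (-3/100 + 2*(68/3)) = 7177 + (-3/100 + 136/3) = 7177 + 13591/300 = 2166691/300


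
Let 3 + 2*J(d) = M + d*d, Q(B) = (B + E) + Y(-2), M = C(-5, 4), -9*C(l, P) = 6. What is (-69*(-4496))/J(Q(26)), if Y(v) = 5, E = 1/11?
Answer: 225222624/349561 ≈ 644.30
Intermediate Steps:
E = 1/11 (E = 1*(1/11) = 1/11 ≈ 0.090909)
C(l, P) = -2/3 (C(l, P) = -1/9*6 = -2/3)
M = -2/3 ≈ -0.66667
Q(B) = 56/11 + B (Q(B) = (B + 1/11) + 5 = (1/11 + B) + 5 = 56/11 + B)
J(d) = -11/6 + d**2/2 (J(d) = -3/2 + (-2/3 + d*d)/2 = -3/2 + (-2/3 + d**2)/2 = -3/2 + (-1/3 + d**2/2) = -11/6 + d**2/2)
(-69*(-4496))/J(Q(26)) = (-69*(-4496))/(-11/6 + (56/11 + 26)**2/2) = 310224/(-11/6 + (342/11)**2/2) = 310224/(-11/6 + (1/2)*(116964/121)) = 310224/(-11/6 + 58482/121) = 310224/(349561/726) = 310224*(726/349561) = 225222624/349561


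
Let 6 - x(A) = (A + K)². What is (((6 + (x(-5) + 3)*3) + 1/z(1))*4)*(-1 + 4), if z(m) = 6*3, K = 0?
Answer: -1510/3 ≈ -503.33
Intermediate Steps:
x(A) = 6 - A² (x(A) = 6 - (A + 0)² = 6 - A²)
z(m) = 18
(((6 + (x(-5) + 3)*3) + 1/z(1))*4)*(-1 + 4) = (((6 + ((6 - 1*(-5)²) + 3)*3) + 1/18)*4)*(-1 + 4) = (((6 + ((6 - 1*25) + 3)*3) + 1/18)*4)*3 = (((6 + ((6 - 25) + 3)*3) + 1/18)*4)*3 = (((6 + (-19 + 3)*3) + 1/18)*4)*3 = (((6 - 16*3) + 1/18)*4)*3 = (((6 - 48) + 1/18)*4)*3 = ((-42 + 1/18)*4)*3 = -755/18*4*3 = -1510/9*3 = -1510/3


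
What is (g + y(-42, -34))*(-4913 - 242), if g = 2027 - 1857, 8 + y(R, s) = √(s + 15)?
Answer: -835110 - 5155*I*√19 ≈ -8.3511e+5 - 22470.0*I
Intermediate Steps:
y(R, s) = -8 + √(15 + s) (y(R, s) = -8 + √(s + 15) = -8 + √(15 + s))
g = 170
(g + y(-42, -34))*(-4913 - 242) = (170 + (-8 + √(15 - 34)))*(-4913 - 242) = (170 + (-8 + √(-19)))*(-5155) = (170 + (-8 + I*√19))*(-5155) = (162 + I*√19)*(-5155) = -835110 - 5155*I*√19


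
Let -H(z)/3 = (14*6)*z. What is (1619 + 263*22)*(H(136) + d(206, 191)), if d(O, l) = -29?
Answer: -253998905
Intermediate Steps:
H(z) = -252*z (H(z) = -3*14*6*z = -252*z)
(1619 + 263*22)*(H(136) + d(206, 191)) = (1619 + 263*22)*(-252*136 - 29) = (1619 + 5786)*(-34272 - 29) = 7405*(-34301) = -253998905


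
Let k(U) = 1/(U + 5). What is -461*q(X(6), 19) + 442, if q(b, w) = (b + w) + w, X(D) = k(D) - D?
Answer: -157871/11 ≈ -14352.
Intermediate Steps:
k(U) = 1/(5 + U)
X(D) = 1/(5 + D) - D
q(b, w) = b + 2*w
-461*q(X(6), 19) + 442 = -461*((1 - 1*6*(5 + 6))/(5 + 6) + 2*19) + 442 = -461*((1 - 1*6*11)/11 + 38) + 442 = -461*((1 - 66)/11 + 38) + 442 = -461*((1/11)*(-65) + 38) + 442 = -461*(-65/11 + 38) + 442 = -461*353/11 + 442 = -162733/11 + 442 = -157871/11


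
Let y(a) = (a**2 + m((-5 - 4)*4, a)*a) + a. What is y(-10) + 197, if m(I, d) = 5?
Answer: 237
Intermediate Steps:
y(a) = a**2 + 6*a (y(a) = (a**2 + 5*a) + a = a**2 + 6*a)
y(-10) + 197 = -10*(6 - 10) + 197 = -10*(-4) + 197 = 40 + 197 = 237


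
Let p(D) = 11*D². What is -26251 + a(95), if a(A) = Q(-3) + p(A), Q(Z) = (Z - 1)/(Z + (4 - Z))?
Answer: 73023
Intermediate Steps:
Q(Z) = -¼ + Z/4 (Q(Z) = (-1 + Z)/4 = (-1 + Z)*(¼) = -¼ + Z/4)
a(A) = -1 + 11*A² (a(A) = (-¼ + (¼)*(-3)) + 11*A² = (-¼ - ¾) + 11*A² = -1 + 11*A²)
-26251 + a(95) = -26251 + (-1 + 11*95²) = -26251 + (-1 + 11*9025) = -26251 + (-1 + 99275) = -26251 + 99274 = 73023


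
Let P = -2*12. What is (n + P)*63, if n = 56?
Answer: 2016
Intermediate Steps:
P = -24
(n + P)*63 = (56 - 24)*63 = 32*63 = 2016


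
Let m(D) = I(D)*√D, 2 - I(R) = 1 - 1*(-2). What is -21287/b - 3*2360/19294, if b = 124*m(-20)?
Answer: -3540/9647 - 21287*I*√5/1240 ≈ -0.36695 - 38.386*I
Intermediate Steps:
I(R) = -1 (I(R) = 2 - (1 - 1*(-2)) = 2 - (1 + 2) = 2 - 1*3 = 2 - 3 = -1)
m(D) = -√D
b = -248*I*√5 (b = 124*(-√(-20)) = 124*(-2*I*√5) = -248*I*√5 ≈ -554.54*I)
-21287/b - 3*2360/19294 = -21287*I*√5/1240 - 3*2360/19294 = -21287*I*√5/1240 - 7080*1/19294 = -21287*I*√5/1240 - 3540/9647 = -3540/9647 - 21287*I*√5/1240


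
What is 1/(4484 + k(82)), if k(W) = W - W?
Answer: 1/4484 ≈ 0.00022302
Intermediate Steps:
k(W) = 0
1/(4484 + k(82)) = 1/(4484 + 0) = 1/4484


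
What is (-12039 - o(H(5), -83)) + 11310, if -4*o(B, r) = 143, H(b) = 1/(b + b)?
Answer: -2773/4 ≈ -693.25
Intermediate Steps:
H(b) = 1/(2*b)
o(B, r) = -143/4 (o(B, r) = -¼*143 = -143/4)
(-12039 - o(H(5), -83)) + 11310 = (-12039 - 1*(-143/4)) + 11310 = (-12039 + 143/4) + 11310 = -48013/4 + 11310 = -2773/4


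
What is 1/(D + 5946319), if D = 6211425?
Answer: 1/12157744 ≈ 8.2252e-8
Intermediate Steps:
1/(D + 5946319) = 1/(6211425 + 5946319) = 1/12157744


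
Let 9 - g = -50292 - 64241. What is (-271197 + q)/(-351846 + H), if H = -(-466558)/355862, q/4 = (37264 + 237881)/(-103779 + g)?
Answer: 74166539774223/96258240640823 ≈ 0.77050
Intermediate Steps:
g = 114542 (g = 9 - (-50292 - 64241) = 9 - 1*(-114533) = 9 + 114533 = 114542)
q = 1100580/10763 (q = 4*((37264 + 237881)/(-103779 + 114542)) = 4*(275145/10763) = 1100580/10763 ≈ 102.26)
H = 233279/177931 (H = -(-466558)/355862 = -1*(-233279/177931) = 233279/177931 ≈ 1.3111)
(-271197 + q)/(-351846 + H) = (-271197 + 1100580/10763)/(-351846 + 233279/177931) = -2917792731/(10763*(-62604077347/177931)) = -2917792731/10763*(-177931/62604077347) = 74166539774223/96258240640823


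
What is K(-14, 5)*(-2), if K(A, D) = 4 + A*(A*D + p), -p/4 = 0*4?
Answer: -1968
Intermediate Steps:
p = 0 (p = -0*4 = -4*0 = 0)
K(A, D) = 4 + D*A² (K(A, D) = 4 + A*(A*D + 0) = 4 + A*(A*D) = 4 + D*A²)
K(-14, 5)*(-2) = (4 + 5*(-14)²)*(-2) = (4 + 5*196)*(-2) = (4 + 980)*(-2) = 984*(-2) = -1968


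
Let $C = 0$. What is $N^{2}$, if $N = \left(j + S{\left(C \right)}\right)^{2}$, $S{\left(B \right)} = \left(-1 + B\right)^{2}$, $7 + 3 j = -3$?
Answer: $\frac{2401}{81} \approx 29.642$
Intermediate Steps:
$j = - \frac{10}{3}$ ($j = - \frac{7}{3} + \frac{1}{3} \left(-3\right) = - \frac{7}{3} - 1 = - \frac{10}{3} \approx -3.3333$)
$N = \frac{49}{9}$ ($N = \left(- \frac{10}{3} + \left(-1 + 0\right)^{2}\right)^{2} = \left(- \frac{10}{3} + \left(-1\right)^{2}\right)^{2} = \left(- \frac{10}{3} + 1\right)^{2} = \left(- \frac{7}{3}\right)^{2} = \frac{49}{9} \approx 5.4444$)
$N^{2} = \left(\frac{49}{9}\right)^{2} = \frac{2401}{81}$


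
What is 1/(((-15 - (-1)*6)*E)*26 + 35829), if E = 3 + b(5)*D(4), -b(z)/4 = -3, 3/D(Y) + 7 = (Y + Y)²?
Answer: 19/664605 ≈ 2.8588e-5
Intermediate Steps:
D(Y) = 3/(-7 + 4*Y²) (D(Y) = 3/(-7 + (Y + Y)²) = 3/(-7 + (2*Y)²) = 3/(-7 + 4*Y²))
b(z) = 12 (b(z) = -4*(-3) = 12)
E = 69/19 (E = 3 + 12*(3/(-7 + 4*4²)) = 3 + 12*(3/(-7 + 4*16)) = 3 + 12*(3/(-7 + 64)) = 3 + 12*(3/57) = 3 + 12*(3*(1/57)) = 3 + 12*(1/19) = 3 + 12/19 = 69/19 ≈ 3.6316)
1/(((-15 - (-1)*6)*E)*26 + 35829) = 1/(((-15 - (-1)*6)*(69/19))*26 + 35829) = 1/(((-15 - 1*(-6))*(69/19))*26 + 35829) = 1/(((-15 + 6)*(69/19))*26 + 35829) = 1/(-9*69/19*26 + 35829) = 1/(-621/19*26 + 35829) = 1/(-16146/19 + 35829) = 1/(664605/19) = 19/664605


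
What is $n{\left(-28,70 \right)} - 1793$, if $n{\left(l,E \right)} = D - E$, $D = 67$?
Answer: $-1796$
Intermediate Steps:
$n{\left(l,E \right)} = 67 - E$
$n{\left(-28,70 \right)} - 1793 = \left(67 - 70\right) - 1793 = -3 - 1793 = -1796$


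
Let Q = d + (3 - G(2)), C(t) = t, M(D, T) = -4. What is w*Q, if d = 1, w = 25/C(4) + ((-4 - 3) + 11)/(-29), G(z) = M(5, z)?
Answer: 1418/29 ≈ 48.897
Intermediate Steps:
G(z) = -4
w = 709/116 (w = 25/4 + ((-4 - 3) + 11)/(-29) = 25*(1/4) + (-7 + 11)*(-1/29) = 25/4 + 4*(-1/29) = 25/4 - 4/29 = 709/116 ≈ 6.1121)
Q = 8 (Q = 1 + (3 - 1*(-4)) = 1 + (3 + 4) = 1 + 7 = 8)
w*Q = (709/116)*8 = 1418/29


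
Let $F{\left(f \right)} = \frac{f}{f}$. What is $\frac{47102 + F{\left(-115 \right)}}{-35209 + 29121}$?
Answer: $- \frac{47103}{6088} \approx -7.737$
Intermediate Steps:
$F{\left(f \right)} = 1$
$\frac{47102 + F{\left(-115 \right)}}{-35209 + 29121} = \frac{47102 + 1}{-35209 + 29121} = \frac{47103}{-6088} = 47103 \left(- \frac{1}{6088}\right) = - \frac{47103}{6088}$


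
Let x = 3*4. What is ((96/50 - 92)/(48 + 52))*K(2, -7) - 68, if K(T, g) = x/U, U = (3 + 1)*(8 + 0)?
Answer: -341689/5000 ≈ -68.338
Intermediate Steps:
x = 12
U = 32 (U = 4*8 = 32)
K(T, g) = 3/8 (K(T, g) = 12/32 = 12*(1/32) = 3/8)
((96/50 - 92)/(48 + 52))*K(2, -7) - 68 = ((96/50 - 92)/(48 + 52))*(3/8) - 68 = ((96*(1/50) - 92)/100)*(3/8) - 68 = ((48/25 - 92)*(1/100))*(3/8) - 68 = -2252/25*1/100*(3/8) - 68 = -563/625*3/8 - 68 = -1689/5000 - 68 = -341689/5000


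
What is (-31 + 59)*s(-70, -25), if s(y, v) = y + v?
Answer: -2660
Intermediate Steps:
s(y, v) = v + y
(-31 + 59)*s(-70, -25) = (-31 + 59)*(-25 - 70) = 28*(-95) = -2660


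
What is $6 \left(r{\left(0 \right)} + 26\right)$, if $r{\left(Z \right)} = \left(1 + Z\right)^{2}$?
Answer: $162$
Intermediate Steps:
$6 \left(r{\left(0 \right)} + 26\right) = 6 \left(\left(1 + 0\right)^{2} + 26\right) = 6 \left(1^{2} + 26\right) = 6 \left(1 + 26\right) = 6 \cdot 27 = 162$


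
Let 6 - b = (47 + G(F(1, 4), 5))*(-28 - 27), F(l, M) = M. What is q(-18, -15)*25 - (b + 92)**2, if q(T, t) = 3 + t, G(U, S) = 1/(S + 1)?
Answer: -260930209/36 ≈ -7.2481e+6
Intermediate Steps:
G(U, S) = 1/(1 + S)
b = 15601/6 (b = 6 - (47 + 1/(1 + 5))*(-28 - 27) = 6 - (47 + 1/6)*(-55) = 6 - 283*(-55)/6 = 6 - 1*(-15565/6) = 6 + 15565/6 = 15601/6 ≈ 2600.2)
q(-18, -15)*25 - (b + 92)**2 = (3 - 15)*25 - (15601/6 + 92)**2 = -12*25 - (16153/6)**2 = -300 - 1*260919409/36 = -300 - 260919409/36 = -260930209/36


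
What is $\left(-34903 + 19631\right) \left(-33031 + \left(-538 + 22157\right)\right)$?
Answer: $174284064$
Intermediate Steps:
$\left(-34903 + 19631\right) \left(-33031 + \left(-538 + 22157\right)\right) = - 15272 \left(-33031 + 21619\right) = \left(-15272\right) \left(-11412\right) = 174284064$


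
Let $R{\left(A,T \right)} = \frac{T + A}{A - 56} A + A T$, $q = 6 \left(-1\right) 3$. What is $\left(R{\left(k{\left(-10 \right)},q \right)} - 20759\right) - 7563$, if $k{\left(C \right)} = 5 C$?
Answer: $- \frac{1455066}{53} \approx -27454.0$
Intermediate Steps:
$q = -18$ ($q = \left(-6\right) 3 = -18$)
$R{\left(A,T \right)} = A T + \frac{A \left(A + T\right)}{-56 + A}$ ($R{\left(A,T \right)} = \frac{A + T}{-56 + A} A + A T = \frac{A \left(A + T\right)}{-56 + A} + A T = A T + \frac{A \left(A + T\right)}{-56 + A}$)
$\left(R{\left(k{\left(-10 \right)},q \right)} - 20759\right) - 7563 = \left(\frac{5 \left(-10\right) \left(5 \left(-10\right) - -990 + 5 \left(-10\right) \left(-18\right)\right)}{-56 + 5 \left(-10\right)} - 20759\right) - 7563 = \left(- \frac{50 \left(-50 + 990 - -900\right)}{-56 - 50} - 20759\right) - 7563 = \left(- \frac{50 \left(-50 + 990 + 900\right)}{-106} - 20759\right) - 7563 = \left(\left(-50\right) \left(- \frac{1}{106}\right) 1840 - 20759\right) - 7563 = \left(\frac{46000}{53} - 20759\right) - 7563 = - \frac{1054227}{53} - 7563 = - \frac{1455066}{53}$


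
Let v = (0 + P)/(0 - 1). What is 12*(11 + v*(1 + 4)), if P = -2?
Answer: 252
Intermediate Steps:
v = 2 (v = (0 - 2)/(0 - 1) = -2/(-1) = -2*(-1) = 2)
12*(11 + v*(1 + 4)) = 12*(11 + 2*(1 + 4)) = 12*(11 + 2*5) = 12*(11 + 10) = 12*21 = 252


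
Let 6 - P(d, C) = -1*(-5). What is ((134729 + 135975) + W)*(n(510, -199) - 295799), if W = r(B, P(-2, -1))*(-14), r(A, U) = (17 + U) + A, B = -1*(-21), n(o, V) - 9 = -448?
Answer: -80031065604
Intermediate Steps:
n(o, V) = -439 (n(o, V) = 9 - 448 = -439)
P(d, C) = 1 (P(d, C) = 6 - (-1)*(-5) = 6 - 1*5 = 6 - 5 = 1)
B = 21
r(A, U) = 17 + A + U
W = -546 (W = (17 + 21 + 1)*(-14) = 39*(-14) = -546)
((134729 + 135975) + W)*(n(510, -199) - 295799) = ((134729 + 135975) - 546)*(-439 - 295799) = (270704 - 546)*(-296238) = 270158*(-296238) = -80031065604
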